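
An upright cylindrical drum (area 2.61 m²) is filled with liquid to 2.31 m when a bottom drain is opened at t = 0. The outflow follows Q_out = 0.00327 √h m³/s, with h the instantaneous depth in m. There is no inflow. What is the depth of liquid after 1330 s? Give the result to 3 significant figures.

0.472 m

With no inflow, A dh/dt = −0.00327 √h.
∫ h^(−1/2) dh = −(0.00327/A) ∫ dt, giving 2√h = 2√h₀ − (0.00327/A) t.
√h = √2.31 − 0.00327·1330/(2·2.61) = 1.5199 − 0.83316 = 0.68671.
h = 0.68671² = 0.47157 m.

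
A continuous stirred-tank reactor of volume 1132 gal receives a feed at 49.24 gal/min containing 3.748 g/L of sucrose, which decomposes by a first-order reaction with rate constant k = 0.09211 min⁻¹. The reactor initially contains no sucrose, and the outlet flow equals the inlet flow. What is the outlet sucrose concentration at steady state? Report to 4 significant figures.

1.202 g/L

Species balance: V dC/dt = Q C_in − Q C − k V C.
At steady state: 0 = Q C_in − (Q + kV) C_ss, so C_ss = Q C_in/(Q + kV).
C_ss = 49.24·3.748/(49.24 + 0.09211·1132) = 184.552/153.509 = 1.20222 g/L.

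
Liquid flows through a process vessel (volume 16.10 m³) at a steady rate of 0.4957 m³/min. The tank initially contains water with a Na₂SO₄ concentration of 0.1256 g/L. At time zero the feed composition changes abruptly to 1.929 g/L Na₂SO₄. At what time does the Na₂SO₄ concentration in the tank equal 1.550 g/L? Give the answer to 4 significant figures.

Species balance: V dC/dt = Q(C_in − C) ⇒ τ = V/Q = 32.4793 min.
C(t) = C_in + (C₀ − C_in) e^(−t/τ). Set C = 1.550 and solve for t:
e^(−t/τ) = (C − C_in)/(C₀ − C_in) = (1.550 − 1.929)/(0.1256 − 1.929) = 0.210159
t = −τ ln(…) = 32.4793 × 1.55989 = 50.6643 min.

50.66 min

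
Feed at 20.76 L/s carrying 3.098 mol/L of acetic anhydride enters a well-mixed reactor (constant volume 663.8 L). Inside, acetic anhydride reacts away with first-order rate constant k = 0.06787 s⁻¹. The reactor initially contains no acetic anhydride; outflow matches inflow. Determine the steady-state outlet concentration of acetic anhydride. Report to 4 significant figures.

0.9772 mol/L

Accumulation = in − out − consumed: V dC/dt = Q C_in − Q C − k V C.
At steady state: 0 = Q C_in − (Q + kV) C_ss, so C_ss = Q C_in/(Q + kV).
C_ss = 20.76·3.098/(20.76 + 0.06787·663.8) = 64.3145/65.8121 = 0.977244 mol/L.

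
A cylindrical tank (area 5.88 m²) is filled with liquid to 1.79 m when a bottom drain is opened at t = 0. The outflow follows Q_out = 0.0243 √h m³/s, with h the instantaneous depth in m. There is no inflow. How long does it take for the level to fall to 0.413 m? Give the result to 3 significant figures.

336 s

Unsteady balance on liquid volume: A dh/dt = −0.0243 √h.
This is separable: 2 d(√h)/dt = −0.0243/A, so √h = √h₀ − (0.0243/(2A)) t.
t = 2A(√h₀ − √h)/0.0243 = 2·5.88·(√1.79 − √0.413)/0.0243
  = 11.760 × (1.3379 − 0.64265) / 0.0243 = 336.47 s.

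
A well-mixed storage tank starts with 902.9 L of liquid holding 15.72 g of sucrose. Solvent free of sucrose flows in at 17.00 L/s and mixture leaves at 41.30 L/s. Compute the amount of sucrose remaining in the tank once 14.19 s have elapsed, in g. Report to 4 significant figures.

Let m(t) be the amount of sucrose. Volume: V(t) = V₀ + (Q_in − Q_out) t = 902.9 − 24.3000 t; V(14.19) = 558.083 L.
Species balance (pure solvent in): dm/dt = −Q_out · m/V(t).
Separate: dm/m = −Q_out dt/V(t) ⇒ ln(m/m₀) = −(Q_out/(Q_in−Q_out)) ln(V/V₀).
m = m₀ (V₀/V)^(Q_out/(Q_in−Q_out)) = 15.72 × (902.9/558.083)^(-1.69959) = 6.93967 g.

6.940 g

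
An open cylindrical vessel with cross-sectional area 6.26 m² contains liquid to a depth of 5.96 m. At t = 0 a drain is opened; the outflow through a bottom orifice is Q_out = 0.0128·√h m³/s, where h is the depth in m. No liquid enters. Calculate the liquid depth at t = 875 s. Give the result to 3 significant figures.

2.39 m

Unsteady balance on liquid volume: A dh/dt = −0.0128 √h.
Separate and integrate: 2(√h − √h₀) = −(0.0128/A) t.
√h = √5.96 − 0.0128·875/(2·6.26) = 2.4413 − 0.89457 = 1.5467.
h = 1.5467² = 2.3924 m.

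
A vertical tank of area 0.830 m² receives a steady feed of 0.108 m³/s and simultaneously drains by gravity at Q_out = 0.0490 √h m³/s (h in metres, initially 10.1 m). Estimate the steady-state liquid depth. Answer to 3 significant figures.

4.86 m

A dh/dt = Q_in − 0.0490 √h. Steady state requires inflow = outflow:
Q_in = 0.0490 √h_ss ⇒ √h_ss = 0.108/0.0490 = 2.2041.
h_ss = 2.2041² = 4.8580 m. (Since h₀ = 10.1 m > h_ss, the level will fall toward this value.)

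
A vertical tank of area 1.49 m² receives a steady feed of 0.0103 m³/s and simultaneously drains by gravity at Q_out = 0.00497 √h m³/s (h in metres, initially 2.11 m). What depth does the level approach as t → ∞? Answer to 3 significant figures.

A dh/dt = Q_in − 0.00497 √h. Steady state requires inflow = outflow:
Q_in = 0.00497 √h_ss ⇒ √h_ss = 0.0103/0.00497 = 2.0724.
h_ss = 2.0724² = 4.2950 m. (Since h₀ = 2.11 m < h_ss, the level will rise toward this value.)

4.29 m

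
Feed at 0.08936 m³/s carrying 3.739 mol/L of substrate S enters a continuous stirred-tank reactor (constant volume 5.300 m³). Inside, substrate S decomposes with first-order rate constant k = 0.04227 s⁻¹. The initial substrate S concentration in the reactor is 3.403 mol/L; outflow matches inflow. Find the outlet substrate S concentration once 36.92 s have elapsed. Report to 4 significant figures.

V dC/dt = Q(C_in − C) − k V C.
This is linear with rate a = Q/V + k = 0.0591304 s⁻¹.
C_ss = Q C_in/(Q + kV) = 1.06613 mol/L; C(t) = C_ss + (C₀ − C_ss) e^(−a t).
C(36.92) = 1.06613 + (2.33687)·e^(−0.0591304·36.92) = 1.06613 + (2.33687)·0.112692 = 1.32948 mol/L.

1.329 mol/L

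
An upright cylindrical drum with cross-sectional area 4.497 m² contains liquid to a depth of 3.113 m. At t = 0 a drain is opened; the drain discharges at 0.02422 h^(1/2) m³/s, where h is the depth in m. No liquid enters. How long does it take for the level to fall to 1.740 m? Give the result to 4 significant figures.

165.4 s

A dh/dt = −Q_out = −0.02422 √h.
This is separable: 2 d(√h)/dt = −0.02422/A, so √h = √h₀ − (0.02422/(2A)) t.
t = 2A(√h₀ − √h)/0.02422 = 2·4.497·(√3.113 − √1.740)/0.02422
  = 8.99400 × (1.76437 − 1.31909) / 0.02422 = 165.353 s.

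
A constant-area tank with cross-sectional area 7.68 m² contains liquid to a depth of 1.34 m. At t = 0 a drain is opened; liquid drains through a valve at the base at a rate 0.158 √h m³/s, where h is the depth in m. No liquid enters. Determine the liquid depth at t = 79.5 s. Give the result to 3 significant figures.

0.115 m

A dh/dt = −Q_out = −0.158 √h.
This is separable: 2 d(√h)/dt = −0.158/A, so √h = √h₀ − (0.158/(2A)) t.
√h = √1.34 − 0.158·79.5/(2·7.68) = 1.1576 − 0.81777 = 0.33981.
h = 0.33981² = 0.11547 m.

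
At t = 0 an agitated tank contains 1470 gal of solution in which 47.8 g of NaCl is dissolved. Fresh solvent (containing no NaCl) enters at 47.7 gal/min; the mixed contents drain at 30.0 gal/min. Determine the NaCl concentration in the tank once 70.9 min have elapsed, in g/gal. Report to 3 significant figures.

0.00616 g/gal

Total volume: dV/dt = Q_in − Q_out = 17.700 gal/min, so V(t) = 1470 + 17.700 t and V(70.9) = 2724.9 gal.
Solute balance: dm/dt = 0 − Q_out C = −Q_out m/V(t).
Separate: dm/m = −Q_out dt/V(t) ⇒ ln(m/m₀) = −(Q_out/(Q_in−Q_out)) ln(V/V₀).
m = m₀ (V₀/V)^(Q_out/(Q_in−Q_out)) = 47.8 × (1470/2724.9)^(1.6949) = 16.793 g.
C = m/V = 16.793/2724.9 = 0.0061627 g/gal.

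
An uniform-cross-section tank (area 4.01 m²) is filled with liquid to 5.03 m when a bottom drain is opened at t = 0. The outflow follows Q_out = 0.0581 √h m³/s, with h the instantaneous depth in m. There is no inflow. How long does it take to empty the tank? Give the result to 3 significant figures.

310 s

Accumulation of liquid (constant cross-section A): A dh/dt = −0.0581 √h.
This is separable: 2 d(√h)/dt = −0.0581/A, so √h = √h₀ − (0.0581/(2A)) t.
Set h = 0: 2√h₀ = (0.0581/A) t_empty ⇒ t_empty = 2A√h₀/0.0581.
t_empty = 2·4.01·√5.03/0.0581 = 8.0200·2.2428/0.0581 = 309.59 s.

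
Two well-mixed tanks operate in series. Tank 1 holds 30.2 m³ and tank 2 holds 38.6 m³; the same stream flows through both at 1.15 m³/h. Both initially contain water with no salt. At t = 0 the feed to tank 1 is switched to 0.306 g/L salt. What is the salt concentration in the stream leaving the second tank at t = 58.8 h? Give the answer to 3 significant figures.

Species balance on tank i: dCᵢ/dt = (Cᵢ₋₁ − Cᵢ)/τᵢ with τᵢ = Vᵢ/Q.
τ₁ = 30.2/1.15 = 26.261 h; τ₂ = 38.6/1.15 = 33.565 h.
Tank 1: C₁ = C_in(1 − e^(−t/τ₁)). Tank 2 (τ₁ ≠ τ₂): C₂ = C_in[1 − (τ₁ e^(−t/τ₁) − τ₂ e^(−t/τ₂))/(τ₁ − τ₂)].
At t = 58.8: e^(−t/τ₁) = 0.10656, e^(−t/τ₂) = 0.17346.
C₂ = 0.306·[1 − (26.261·0.10656 − 33.565·0.17346)/(-7.3043)] = 0.306·0.58601 = 0.17932 g/L.

0.179 g/L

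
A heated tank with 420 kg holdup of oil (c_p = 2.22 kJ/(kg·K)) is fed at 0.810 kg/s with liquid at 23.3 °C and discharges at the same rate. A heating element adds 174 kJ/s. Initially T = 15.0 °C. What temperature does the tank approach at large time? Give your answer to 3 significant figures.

120 °C

Energy balance: M c_p dT/dt = ṁ c_p (T_in − T) + 174.
At steady state dT/dt = 0 ⇒ T_ss = T_in + Q̇/(ṁ c_p) = 23.3 + 174/(0.810·2.22) = 120.06 °C.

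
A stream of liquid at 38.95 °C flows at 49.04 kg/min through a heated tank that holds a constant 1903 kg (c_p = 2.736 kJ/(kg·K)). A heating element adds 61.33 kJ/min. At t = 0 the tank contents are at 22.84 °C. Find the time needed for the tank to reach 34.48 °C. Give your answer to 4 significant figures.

M c_p dT/dt = ṁ c_p (T_in − T) + Q̇.
τ = M/ṁ = 38.8051 min; T_ss = T_in + Q̇/(ṁ c_p) = 39.4071 °C.
T(t) = T_ss + (T₀ − T_ss) e^(−t/τ). Set T = 34.48:
e^(−t/τ) = (34.48 − 39.4071)/(22.84 − 39.4071) = 0.297402
t = −38.8051 · ln(0.297402) = 47.0577 min.

47.06 min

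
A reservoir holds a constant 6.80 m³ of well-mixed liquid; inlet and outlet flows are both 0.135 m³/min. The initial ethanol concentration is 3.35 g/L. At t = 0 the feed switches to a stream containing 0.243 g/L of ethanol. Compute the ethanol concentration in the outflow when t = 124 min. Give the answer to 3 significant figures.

0.508 g/L

Mass balance on the solute (V constant): V dC/dt = Q(C_in − C).
Rewrite as dC/dt + C/τ = C_in/τ, τ = V/Q = 50.370 min.
Solution: C(t) = C_in + (C₀ − C_in) e^(−t/τ).
C(124) = 0.243 + (3.35 − 0.243)·e^(−124/50.370) = 0.243 + (3.1070)·0.085284 = 0.50798 g/L.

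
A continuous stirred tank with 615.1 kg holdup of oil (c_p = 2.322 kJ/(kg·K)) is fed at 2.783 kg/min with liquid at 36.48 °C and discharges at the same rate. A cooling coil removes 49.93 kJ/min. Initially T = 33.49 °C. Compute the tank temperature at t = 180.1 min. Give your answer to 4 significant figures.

Unsteady energy balance on the tank contents: M c_p dT/dt = ṁ c_p (T_in − T) − 49.93.
Rearrange: dT/dt = (T_ss − T)/τ with τ = M/ṁ = 221.020 min and T_ss = T_in − Q̇/(ṁ c_p) = 28.7534 °C.
Integrating: T(t) = T_ss + (T₀ − T_ss) e^(−t/τ).
T(180.1) = 28.7534 + (4.73656)·e^(−180.1/221.020) = 28.7534 + (4.73656)·0.442703 = 30.8503 °C.

30.85 °C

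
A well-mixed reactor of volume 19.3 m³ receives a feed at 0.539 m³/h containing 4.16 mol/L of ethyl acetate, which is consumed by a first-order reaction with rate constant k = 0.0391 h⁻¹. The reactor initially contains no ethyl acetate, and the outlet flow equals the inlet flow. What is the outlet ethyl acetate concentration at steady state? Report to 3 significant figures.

Accumulation = in − out − consumed: V dC/dt = Q C_in − Q C − k V C.
At steady state: 0 = Q C_in − (Q + kV) C_ss, so C_ss = Q C_in/(Q + kV).
C_ss = 0.539·4.16/(0.539 + 0.0391·19.3) = 2.2422/1.2936 = 1.7333 mol/L.

1.73 mol/L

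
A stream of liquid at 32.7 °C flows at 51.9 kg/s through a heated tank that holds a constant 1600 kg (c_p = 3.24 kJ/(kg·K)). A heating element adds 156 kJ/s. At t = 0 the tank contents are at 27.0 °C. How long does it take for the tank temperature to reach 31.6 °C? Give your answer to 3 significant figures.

36.5 s

Energy balance: M c_p dT/dt = ṁ c_p (T_in − T) + 156.
τ = M/ṁ = 30.829 s; T_ss = T_in + Q̇/(ṁ c_p) = 33.628 °C.
T(t) = T_ss + (T₀ − T_ss) e^(−t/τ). Set T = 31.6:
e^(−t/τ) = (31.6 − 33.628)/(27.0 − 33.628) = 0.30594
t = −30.829 · ln(0.30594) = 36.512 s.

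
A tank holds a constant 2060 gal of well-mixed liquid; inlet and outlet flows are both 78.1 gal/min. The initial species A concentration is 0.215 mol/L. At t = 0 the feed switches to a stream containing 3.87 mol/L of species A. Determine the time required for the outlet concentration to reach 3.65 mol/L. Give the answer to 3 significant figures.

74.1 min

Transient balance on the dissolved component: V dC/dt = Q(C_in − C), so τ = V/Q = 26.376 min.
C(t) = C_in + (C₀ − C_in) e^(−t/τ). Set C = 3.65 and solve for t:
e^(−t/τ) = (C − C_in)/(C₀ − C_in) = (3.65 − 3.87)/(0.215 − 3.87) = 0.060192
t = −τ ln(…) = 26.376 × 2.8102 = 74.124 min.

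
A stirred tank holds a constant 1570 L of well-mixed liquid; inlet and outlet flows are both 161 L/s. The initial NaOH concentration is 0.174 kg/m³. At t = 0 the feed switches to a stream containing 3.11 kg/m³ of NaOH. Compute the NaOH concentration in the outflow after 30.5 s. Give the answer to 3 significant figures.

2.98 kg/m³

Mass balance on the solute (V constant): V dC/dt = Q(C_in − C).
So dC/dt = (C_in − C)/τ with τ = V/Q = 1570/161 = 9.7516 s.
Solution: C(t) = C_in + (C₀ − C_in) e^(−t/τ).
C(30.5) = 3.11 + (0.174 − 3.11)·e^(−30.5/9.7516) = 3.11 + (-2.9360)·0.043818 = 2.9813 kg/m³.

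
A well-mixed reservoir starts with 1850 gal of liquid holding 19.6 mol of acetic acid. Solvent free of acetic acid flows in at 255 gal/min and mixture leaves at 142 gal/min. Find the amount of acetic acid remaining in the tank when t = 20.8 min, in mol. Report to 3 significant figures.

Total volume: dV/dt = Q_in − Q_out = 113.00 gal/min, so V(t) = 1850 + 113.00 t and V(20.8) = 4200.4 gal.
Species balance (pure solvent in): dm/dt = −Q_out · m/V(t).
dm/m = −Q_out dt/(V₀ + 113.00 t); integrating gives ln(m/m₀) = −(Q_out/(Q_in−Q_out)) ln(V/V₀).
m = m₀ (V₀/V)^(Q_out/(Q_in−Q_out)) = 19.6 × (1850/4200.4)^(1.2566) = 6.9943 mol.

6.99 mol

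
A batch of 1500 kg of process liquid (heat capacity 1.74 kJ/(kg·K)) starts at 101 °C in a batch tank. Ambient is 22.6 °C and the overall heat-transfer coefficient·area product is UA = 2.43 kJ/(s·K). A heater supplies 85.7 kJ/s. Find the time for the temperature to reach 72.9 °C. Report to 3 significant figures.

First-law balance (no shaft work): M c_p dT/dt = −UA(T − T_amb) + Q̇.
τ = M c_p/UA = 1074.1 s; T_ss = T_amb + Q̇/UA = 22.6 + 85.7/2.43 = 57.867 °C.
T(t) = T_ss + (T₀ − T_ss)e^(−t/τ); set T = 72.9:
t = −τ ln[(T − T_ss)/(T₀ − T_ss)] = −1074.1 · ln(0.34852) = 1132.1 s.

1130 s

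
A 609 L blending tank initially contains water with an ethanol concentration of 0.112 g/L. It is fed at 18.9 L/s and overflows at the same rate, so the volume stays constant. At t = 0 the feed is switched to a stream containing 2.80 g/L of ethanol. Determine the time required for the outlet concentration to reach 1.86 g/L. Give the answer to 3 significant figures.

33.9 s

Species balance: V dC/dt = Q(C_in − C) ⇒ τ = V/Q = 32.222 s.
C(t) = C_in + (C₀ − C_in) e^(−t/τ). Set C = 1.86 and solve for t:
e^(−t/τ) = (C − C_in)/(C₀ − C_in) = (1.86 − 2.80)/(0.112 − 2.80) = 0.34970
t = −τ ln(…) = 32.222 × 1.0507 = 33.855 s.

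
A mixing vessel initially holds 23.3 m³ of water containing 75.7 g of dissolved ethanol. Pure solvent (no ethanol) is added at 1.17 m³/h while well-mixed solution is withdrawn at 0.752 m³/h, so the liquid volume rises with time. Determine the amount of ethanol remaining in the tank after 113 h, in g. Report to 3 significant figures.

10.3 g

Let m(t) be the amount of ethanol. Volume: V(t) = V₀ + (Q_in − Q_out) t = 23.3 + 0.41800 t; V(113) = 70.534 m³.
No ethanol enters, so dm/dt = −Q_out · (m/V).
dm/m = −Q_out dt/(V₀ + 0.41800 t); integrating gives ln(m/m₀) = −(Q_out/(Q_in−Q_out)) ln(V/V₀).
m = m₀ (V₀/V)^(Q_out/(Q_in−Q_out)) = 75.7 × (23.3/70.534)^(1.7990) = 10.320 g.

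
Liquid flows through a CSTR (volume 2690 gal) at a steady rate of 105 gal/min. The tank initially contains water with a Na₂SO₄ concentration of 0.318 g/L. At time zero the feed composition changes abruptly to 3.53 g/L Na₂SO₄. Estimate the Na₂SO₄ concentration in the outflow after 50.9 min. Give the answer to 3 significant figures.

Accumulation = in − out for the solute gives V dC/dt = Q(C_in − C).
Rewrite as dC/dt + C/τ = C_in/τ, τ = V/Q = 25.619 min.
Integrating: C(t) = C_in + (C₀ − C_in) e^(−t/τ).
C(50.9) = 3.53 + (0.318 − 3.53)·e^(−50.9/25.619) = 3.53 + (-3.2120)·0.13713 = 3.0895 g/L.

3.09 g/L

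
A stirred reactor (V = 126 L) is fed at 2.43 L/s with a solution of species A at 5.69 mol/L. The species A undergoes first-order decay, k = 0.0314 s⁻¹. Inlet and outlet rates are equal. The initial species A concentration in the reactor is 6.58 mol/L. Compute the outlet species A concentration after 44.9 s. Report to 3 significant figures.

2.62 mol/L

V dC/dt = Q(C_in − C) − k V C.
dC/dt = (Q/V) C_in − (Q/V + k) C; effective rate a = Q/V + k = 0.019286 + 0.0314 = 0.050686 s⁻¹.
C_ss = Q C_in/(Q + kV) = 2.1650 mol/L; C(t) = C_ss + (C₀ − C_ss) e^(−a t).
C(44.9) = 2.1650 + (4.4150)·e^(−0.050686·44.9) = 2.1650 + (4.4150)·0.10272 = 2.6185 mol/L.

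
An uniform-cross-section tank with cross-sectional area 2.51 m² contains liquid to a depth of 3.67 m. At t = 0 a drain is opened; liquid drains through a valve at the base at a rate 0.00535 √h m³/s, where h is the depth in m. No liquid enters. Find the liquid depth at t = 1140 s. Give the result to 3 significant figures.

Unsteady balance on liquid volume: A dh/dt = −0.00535 √h.
This is separable: 2 d(√h)/dt = −0.00535/A, so √h = √h₀ − (0.00535/(2A)) t.
√h = √3.67 − 0.00535·1140/(2·2.51) = 1.9157 − 1.2149 = 0.70078.
h = 0.70078² = 0.49110 m.

0.491 m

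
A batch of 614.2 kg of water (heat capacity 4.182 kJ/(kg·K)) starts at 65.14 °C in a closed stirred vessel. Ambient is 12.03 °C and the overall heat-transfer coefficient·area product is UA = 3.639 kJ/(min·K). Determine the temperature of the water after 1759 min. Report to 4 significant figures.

16.42 °C

M c_p dT/dt = −UA(T − T_amb).
dT/dt = (T_ss − T)/τ with T_ss = T_amb = 12.0300 °C, τ = M c_p/UA = 614.2·4.182/3.639 = 705.849 min.
T approaches T_ss exponentially: T(t) = T_ss + (T₀ − T_ss) e^(−t/τ).
T(1759) = 12.0300 + (53.1100)·0.0827415 = 16.4244 °C.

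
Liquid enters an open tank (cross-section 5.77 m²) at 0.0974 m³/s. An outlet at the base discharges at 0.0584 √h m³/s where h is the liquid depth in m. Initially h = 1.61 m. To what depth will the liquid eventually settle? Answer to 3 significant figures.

A dh/dt = Q_in − 0.0584 √h. Steady state requires inflow = outflow:
Q_in = 0.0584 √h_ss ⇒ √h_ss = 0.0974/0.0584 = 1.6678.
h_ss = 1.6678² = 2.7816 m. (Since h₀ = 1.61 m < h_ss, the level will rise toward this value.)

2.78 m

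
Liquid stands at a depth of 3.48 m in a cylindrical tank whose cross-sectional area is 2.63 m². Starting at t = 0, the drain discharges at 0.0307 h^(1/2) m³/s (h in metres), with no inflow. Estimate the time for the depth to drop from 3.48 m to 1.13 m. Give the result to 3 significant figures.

Unsteady balance on liquid volume: A dh/dt = −0.0307 √h.
∫ h^(−1/2) dh = −(0.0307/A) ∫ dt, giving 2√h = 2√h₀ − (0.0307/A) t.
t = 2A(√h₀ − √h)/0.0307 = 2·2.63·(√3.48 − √1.13)/0.0307
  = 5.2600 × (1.8655 − 1.0630) / 0.0307 = 137.49 s.

137 s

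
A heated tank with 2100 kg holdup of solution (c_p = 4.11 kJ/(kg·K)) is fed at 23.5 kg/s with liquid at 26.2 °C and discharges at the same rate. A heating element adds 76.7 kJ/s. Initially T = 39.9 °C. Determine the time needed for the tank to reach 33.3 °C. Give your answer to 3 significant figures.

64.0 s

Heat balance on the well-mixed liquid: M c_p dT/dt = ṁ c_p (T_in − T) + 76.7.
τ = M/ṁ = 89.362 s; T_ss = T_in + Q̇/(ṁ c_p) = 26.994 °C.
T(t) = T_ss + (T₀ − T_ss) e^(−t/τ). Set T = 33.3:
e^(−t/τ) = (33.3 − 26.994)/(39.9 − 26.994) = 0.48861
t = −89.362 · ln(0.48861) = 64.001 s.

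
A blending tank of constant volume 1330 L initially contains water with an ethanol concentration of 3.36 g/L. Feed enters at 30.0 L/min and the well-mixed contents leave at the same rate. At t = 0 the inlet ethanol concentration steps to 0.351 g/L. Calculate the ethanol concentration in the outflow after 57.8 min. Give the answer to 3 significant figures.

Species balance on the tank: V dC/dt = Q(C_in − C).
Time constant τ = V/Q = 1330/30.0 = 44.333 min.
Integrating: C(t) = C_in + (C₀ − C_in) e^(−t/τ).
C(57.8) = 0.351 + (3.36 − 0.351)·e^(−57.8/44.333) = 0.351 + (3.0090)·0.27151 = 1.1680 g/L.

1.17 g/L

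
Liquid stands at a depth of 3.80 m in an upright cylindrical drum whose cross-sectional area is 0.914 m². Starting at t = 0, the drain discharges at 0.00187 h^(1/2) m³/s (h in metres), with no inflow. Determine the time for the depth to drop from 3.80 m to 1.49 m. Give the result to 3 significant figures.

With no inflow, A dh/dt = −0.00187 √h.
Separate and integrate: 2(√h − √h₀) = −(0.00187/A) t.
t = 2A(√h₀ − √h)/0.00187 = 2·0.914·(√3.80 − √1.49)/0.00187
  = 1.8280 × (1.9494 − 1.2207) / 0.00187 = 712.34 s.

712 s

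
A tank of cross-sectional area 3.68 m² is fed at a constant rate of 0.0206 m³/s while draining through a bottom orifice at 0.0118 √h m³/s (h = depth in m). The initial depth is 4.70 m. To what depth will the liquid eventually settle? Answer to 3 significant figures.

3.05 m

Level balance: A dh/dt = 0.0206 − 0.0118 √h. Setting dh/dt = 0:
Q_in = 0.0118 √h_ss ⇒ √h_ss = 0.0206/0.0118 = 1.7458.
h_ss = 1.7458² = 3.0477 m. (Since h₀ = 4.70 m > h_ss, the level will fall toward this value.)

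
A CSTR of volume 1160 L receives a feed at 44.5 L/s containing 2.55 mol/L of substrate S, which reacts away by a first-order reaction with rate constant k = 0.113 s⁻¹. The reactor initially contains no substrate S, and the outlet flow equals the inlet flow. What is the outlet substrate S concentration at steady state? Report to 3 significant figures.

0.646 mol/L

V dC/dt = Q(C_in − C) − k V C.
Steady state (dC/dt = 0): C_ss = Q C_in/(Q + kV) = C_in/(1 + kV/Q).
C_ss = 44.5·2.55/(44.5 + 0.113·1160) = 113.47/175.58 = 0.64629 mol/L.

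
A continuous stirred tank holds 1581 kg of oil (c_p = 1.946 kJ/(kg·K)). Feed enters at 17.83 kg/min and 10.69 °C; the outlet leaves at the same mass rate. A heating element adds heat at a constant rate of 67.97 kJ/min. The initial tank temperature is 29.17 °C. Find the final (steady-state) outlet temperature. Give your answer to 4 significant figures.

12.65 °C

Energy balance: M c_p dT/dt = ṁ c_p (T_in − T) + 67.97.
At steady state dT/dt = 0 ⇒ T_ss = T_in + Q̇/(ṁ c_p) = 10.69 + 67.97/(17.83·1.946) = 12.6489 °C.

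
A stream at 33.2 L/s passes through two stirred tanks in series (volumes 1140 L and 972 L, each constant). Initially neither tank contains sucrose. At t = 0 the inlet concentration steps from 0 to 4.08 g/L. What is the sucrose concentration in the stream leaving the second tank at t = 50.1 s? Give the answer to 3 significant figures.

1.91 g/L

Time constants: τᵢ = Vᵢ/Q for each well-mixed tank.
τ₁ = 1140/33.2 = 34.337 s; τ₂ = 972/33.2 = 29.277 s.
Tank 1: C₁ = C_in(1 − e^(−t/τ₁)). Tank 2 (τ₁ ≠ τ₂): C₂ = C_in[1 − (τ₁ e^(−t/τ₁) − τ₂ e^(−t/τ₂))/(τ₁ − τ₂)].
At t = 50.1: e^(−t/τ₁) = 0.23246, e^(−t/τ₂) = 0.18064.
C₂ = 4.08·[1 − (34.337·0.23246 − 29.277·0.18064)/(5.0602)] = 4.08·0.46776 = 1.9085 g/L.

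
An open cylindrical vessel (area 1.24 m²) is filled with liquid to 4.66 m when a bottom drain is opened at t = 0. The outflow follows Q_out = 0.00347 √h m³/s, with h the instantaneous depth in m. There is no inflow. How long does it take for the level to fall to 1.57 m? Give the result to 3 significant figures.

647 s

With no inflow, A dh/dt = −0.00347 √h.
Separate and integrate: 2(√h − √h₀) = −(0.00347/A) t.
t = 2A(√h₀ − √h)/0.00347 = 2·1.24·(√4.66 − √1.57)/0.00347
  = 2.4800 × (2.1587 − 1.2530) / 0.00347 = 647.31 s.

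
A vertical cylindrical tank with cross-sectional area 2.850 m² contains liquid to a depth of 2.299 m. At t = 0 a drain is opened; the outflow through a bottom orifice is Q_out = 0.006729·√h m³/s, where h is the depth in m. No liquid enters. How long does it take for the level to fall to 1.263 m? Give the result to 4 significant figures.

With no inflow, A dh/dt = −0.006729 √h.
∫ h^(−1/2) dh = −(0.006729/A) ∫ dt, giving 2√h = 2√h₀ − (0.006729/A) t.
t = 2A(√h₀ − √h)/0.006729 = 2·2.850·(√2.299 − √1.263)/0.006729
  = 5.70000 × (1.51625 − 1.12383) / 0.006729 = 332.405 s.

332.4 s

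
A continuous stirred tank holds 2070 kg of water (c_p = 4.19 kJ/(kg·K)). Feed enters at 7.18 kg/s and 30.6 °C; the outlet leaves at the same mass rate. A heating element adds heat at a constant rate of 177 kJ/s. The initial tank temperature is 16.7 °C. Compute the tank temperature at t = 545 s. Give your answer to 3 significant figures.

33.5 °C

M c_p dT/dt = ṁ c_p (T_in − T) + Q̇.
τ = M/ṁ = 288.30 s; T_ss = T_in + Q̇/(ṁ c_p) = 30.6 + 177/(7.18·4.19) = 36.483 °C.
T approaches T_ss exponentially: T(t) = T_ss + (T₀ − T_ss) e^(−t/τ).
T(545) = 36.483 + (-19.783)·e^(−545/288.30) = 36.483 + (-19.783)·0.15101 = 33.496 °C.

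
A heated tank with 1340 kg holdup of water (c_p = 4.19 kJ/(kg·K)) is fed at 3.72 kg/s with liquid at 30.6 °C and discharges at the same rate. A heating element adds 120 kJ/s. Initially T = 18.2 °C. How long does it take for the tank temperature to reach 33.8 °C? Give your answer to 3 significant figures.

539 s

M c_p dT/dt = ṁ c_p (T_in − T) + Q̇.
τ = M/ṁ = 360.22 s; T_ss = T_in + Q̇/(ṁ c_p) = 38.299 °C.
T(t) = T_ss + (T₀ − T_ss) e^(−t/τ). Set T = 33.8:
e^(−t/τ) = (33.8 − 38.299)/(18.2 − 38.299) = 0.22384
t = −360.22 · ln(0.22384) = 539.19 s.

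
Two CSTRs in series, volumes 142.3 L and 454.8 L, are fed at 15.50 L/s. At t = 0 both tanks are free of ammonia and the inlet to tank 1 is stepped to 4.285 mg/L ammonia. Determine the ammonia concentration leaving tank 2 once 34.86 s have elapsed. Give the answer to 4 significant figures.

2.428 mg/L

Time constants: τᵢ = Vᵢ/Q for each well-mixed tank.
τ₁ = 142.3/15.50 = 9.18065 s; τ₂ = 454.8/15.50 = 29.3419 s.
Tank 1: C₁ = C_in(1 − e^(−t/τ₁)). Tank 2 (τ₁ ≠ τ₂): C₂ = C_in[1 − (τ₁ e^(−t/τ₁) − τ₂ e^(−t/τ₂))/(τ₁ − τ₂)].
At t = 34.86: e^(−t/τ₁) = 0.0224353, e^(−t/τ₂) = 0.304812.
C₂ = 4.285·[1 − (9.18065·0.0224353 − 29.3419·0.304812)/(-20.1613)] = 4.285·0.566605 = 2.42790 mg/L.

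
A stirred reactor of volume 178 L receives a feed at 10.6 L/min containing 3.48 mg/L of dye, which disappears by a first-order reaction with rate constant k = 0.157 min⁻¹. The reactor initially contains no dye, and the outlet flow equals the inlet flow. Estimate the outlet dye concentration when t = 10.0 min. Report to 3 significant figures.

0.847 mg/L

Species balance: V dC/dt = Q C_in − Q C − k V C.
This is linear with rate a = Q/V + k = 0.21655 min⁻¹.
C_ss = Q C_in/(Q + kV) = 0.95699 mg/L; C(t) = C_ss + (C₀ − C_ss) e^(−a t).
C(10.0) = 0.95699 + (-0.95699)·e^(−0.21655·10.0) = 0.95699 + (-0.95699)·0.11469 = 0.84723 mg/L.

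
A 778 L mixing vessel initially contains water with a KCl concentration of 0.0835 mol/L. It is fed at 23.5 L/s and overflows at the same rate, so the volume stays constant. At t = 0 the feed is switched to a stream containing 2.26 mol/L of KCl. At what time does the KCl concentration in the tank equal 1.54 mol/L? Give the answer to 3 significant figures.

Accumulation = in − out for the solute gives V dC/dt = Q(C_in − C), so τ = V/Q = 33.106 s.
C(t) = C_in + (C₀ − C_in) e^(−t/τ). Set C = 1.54 and solve for t:
e^(−t/τ) = (C − C_in)/(C₀ − C_in) = (1.54 − 2.26)/(0.0835 − 2.26) = 0.33081
t = −τ ln(…) = 33.106 × 1.1062 = 36.623 s.

36.6 s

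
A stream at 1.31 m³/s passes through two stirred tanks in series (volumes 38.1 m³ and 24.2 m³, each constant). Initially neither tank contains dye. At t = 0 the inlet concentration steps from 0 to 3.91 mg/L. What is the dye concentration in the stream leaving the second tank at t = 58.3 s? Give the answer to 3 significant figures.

2.76 mg/L

Each tank obeys Vᵢ dCᵢ/dt = Q(Cᵢ₋₁ − Cᵢ), so τᵢ = Vᵢ/Q.
τ₁ = 38.1/1.31 = 29.084 s; τ₂ = 24.2/1.31 = 18.473 s.
Solving the cascade with C₁(0)=C₂(0)=0 gives C₂(t) = C_in[1 − (τ₁ e^(−t/τ₁) − τ₂ e^(−t/τ₂))/(τ₁ − τ₂)].
At t = 58.3: e^(−t/τ₁) = 0.13472, e^(−t/τ₂) = 0.042600.
C₂ = 3.91·[1 − (29.084·0.13472 − 18.473·0.042600)/(10.611)] = 3.91·0.70489 = 2.7561 mg/L.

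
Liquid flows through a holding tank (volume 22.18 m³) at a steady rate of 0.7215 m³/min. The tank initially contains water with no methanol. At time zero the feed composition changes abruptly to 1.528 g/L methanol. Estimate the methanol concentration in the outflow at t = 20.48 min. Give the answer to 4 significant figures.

Species balance on the tank: V dC/dt = Q(C_in − C).
Time constant τ = V/Q = 22.18/0.7215 = 30.7415 min.
C approaches C_in exponentially: C(t) = C_in + (C₀ − C_in) e^(−t/τ).
C(20.48) = 1.528 + (0 − 1.528)·e^(−20.48/30.7415) = 1.528 + (-1.52800)·0.513657 = 0.743133 g/L.

0.7431 g/L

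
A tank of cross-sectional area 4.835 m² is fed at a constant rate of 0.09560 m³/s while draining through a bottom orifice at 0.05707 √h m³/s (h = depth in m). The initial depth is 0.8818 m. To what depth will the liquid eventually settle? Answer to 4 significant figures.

2.806 m

Level balance: A dh/dt = 0.09560 − 0.05707 √h. Setting dh/dt = 0:
Q_in = 0.05707 √h_ss ⇒ √h_ss = 0.09560/0.05707 = 1.67514.
h_ss = 1.67514² = 2.80608 m. (Since h₀ = 0.8818 m < h_ss, the level will rise toward this value.)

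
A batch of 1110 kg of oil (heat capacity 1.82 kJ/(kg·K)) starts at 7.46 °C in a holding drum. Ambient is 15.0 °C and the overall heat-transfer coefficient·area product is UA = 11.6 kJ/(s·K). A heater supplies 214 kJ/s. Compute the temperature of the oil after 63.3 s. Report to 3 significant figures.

15.4 °C

M c_p dT/dt = −UA(T − T_amb) + Q̇.
dT/dt = (T_ss − T)/τ with T_ss = T_amb + Q̇/UA = 15.0 + 214/11.6 = 33.448 °C, τ = M c_p/UA = 1110·1.82/11.6 = 174.16 s.
T approaches T_ss exponentially: T(t) = T_ss + (T₀ − T_ss) e^(−t/τ).
T(63.3) = 33.448 + (-25.988)·0.69526 = 15.380 °C.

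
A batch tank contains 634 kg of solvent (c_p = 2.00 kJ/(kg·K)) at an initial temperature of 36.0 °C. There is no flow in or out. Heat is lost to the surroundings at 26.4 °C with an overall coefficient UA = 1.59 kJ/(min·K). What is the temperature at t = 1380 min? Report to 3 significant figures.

Unsteady energy balance on the tank contents: M c_p dT/dt = −UA(T − T_amb).
dT/dt = (T_ss − T)/τ with T_ss = T_amb = 26.400 °C, τ = M c_p/UA = 634·2.00/1.59 = 797.48 min.
Solution: T(t) = T_ss + (T₀ − T_ss) e^(−t/τ).
T(1380) = 26.400 + (9.6000)·0.17721 = 28.101 °C.

28.1 °C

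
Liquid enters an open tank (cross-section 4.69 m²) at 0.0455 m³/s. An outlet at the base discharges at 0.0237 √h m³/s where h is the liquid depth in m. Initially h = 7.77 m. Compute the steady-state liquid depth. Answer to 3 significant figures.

A dh/dt = Q_in − 0.0237 √h. Steady state requires inflow = outflow:
Q_in = 0.0237 √h_ss ⇒ √h_ss = 0.0455/0.0237 = 1.9198.
h_ss = 1.9198² = 3.6858 m. (Since h₀ = 7.77 m > h_ss, the level will fall toward this value.)

3.69 m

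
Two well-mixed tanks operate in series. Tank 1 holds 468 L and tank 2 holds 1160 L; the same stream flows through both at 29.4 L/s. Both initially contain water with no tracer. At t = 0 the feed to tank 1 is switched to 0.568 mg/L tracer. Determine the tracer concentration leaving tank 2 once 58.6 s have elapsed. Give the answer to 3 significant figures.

Species balance on tank i: dCᵢ/dt = (Cᵢ₋₁ − Cᵢ)/τᵢ with τᵢ = Vᵢ/Q.
τ₁ = 468/29.4 = 15.918 s; τ₂ = 1160/29.4 = 39.456 s.
Tank 1: C₁ = C_in(1 − e^(−t/τ₁)). Tank 2 (τ₁ ≠ τ₂): C₂ = C_in[1 − (τ₁ e^(−t/τ₁) − τ₂ e^(−t/τ₂))/(τ₁ − τ₂)].
At t = 58.6: e^(−t/τ₁) = 0.025191, e^(−t/τ₂) = 0.22646.
C₂ = 0.568·[1 − (15.918·0.025191 − 39.456·0.22646)/(-23.537)] = 0.568·0.63743 = 0.36206 mg/L.

0.362 mg/L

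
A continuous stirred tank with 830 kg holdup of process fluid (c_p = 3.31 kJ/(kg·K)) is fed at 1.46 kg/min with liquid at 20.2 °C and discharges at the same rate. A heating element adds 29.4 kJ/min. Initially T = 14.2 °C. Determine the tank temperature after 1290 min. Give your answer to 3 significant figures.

Heat balance on the well-mixed liquid: M c_p dT/dt = ṁ c_p (T_in − T) + 29.4.
τ = M/ṁ = 568.49 min; T_ss = T_in + Q̇/(ṁ c_p) = 20.2 + 29.4/(1.46·3.31) = 26.284 °C.
This is linear first-order; T(t) = T_ss + (T₀ − T_ss) e^(−t/τ).
T(1290) = 26.284 + (-12.084)·e^(−1290/568.49) = 26.284 + (-12.084)·0.10340 = 25.034 °C.

25.0 °C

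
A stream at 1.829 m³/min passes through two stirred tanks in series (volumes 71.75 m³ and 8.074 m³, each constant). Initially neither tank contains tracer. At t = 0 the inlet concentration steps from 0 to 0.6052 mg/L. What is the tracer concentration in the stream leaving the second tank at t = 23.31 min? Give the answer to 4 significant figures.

0.2292 mg/L

Each tank obeys Vᵢ dCᵢ/dt = Q(Cᵢ₋₁ − Cᵢ), so τᵢ = Vᵢ/Q.
τ₁ = 71.75/1.829 = 39.2291 min; τ₂ = 8.074/1.829 = 4.41443 min.
Tank 1: C₁ = C_in(1 − e^(−t/τ₁)). Tank 2 (τ₁ ≠ τ₂): C₂ = C_in[1 − (τ₁ e^(−t/τ₁) − τ₂ e^(−t/τ₂))/(τ₁ − τ₂)].
At t = 23.31: e^(−t/τ₁) = 0.552003, e^(−t/τ₂) = 0.00509037.
C₂ = 0.6052·[1 − (39.2291·0.552003 − 4.41443·0.00509037)/(34.8147)] = 0.6052·0.378650 = 0.229159 mg/L.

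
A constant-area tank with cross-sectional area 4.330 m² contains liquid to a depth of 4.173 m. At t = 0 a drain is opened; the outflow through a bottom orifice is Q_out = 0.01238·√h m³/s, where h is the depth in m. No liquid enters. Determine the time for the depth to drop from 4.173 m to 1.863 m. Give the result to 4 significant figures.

474.2 s

Mass balance (ρ constant): A dh/dt = −0.01238 √h.
Separate and integrate: 2(√h − √h₀) = −(0.01238/A) t.
t = 2A(√h₀ − √h)/0.01238 = 2·4.330·(√4.173 − √1.863)/0.01238
  = 8.66000 × (2.04279 − 1.36492) / 0.01238 = 474.184 s.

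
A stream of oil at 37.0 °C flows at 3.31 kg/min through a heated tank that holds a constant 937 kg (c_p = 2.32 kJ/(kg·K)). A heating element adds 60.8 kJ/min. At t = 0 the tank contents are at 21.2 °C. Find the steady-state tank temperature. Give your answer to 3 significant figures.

44.9 °C

M c_p dT/dt = ṁ c_p (T_in − T) + Q̇.
At steady state dT/dt = 0 ⇒ T_ss = T_in + Q̇/(ṁ c_p) = 37.0 + 60.8/(3.31·2.32) = 44.917 °C.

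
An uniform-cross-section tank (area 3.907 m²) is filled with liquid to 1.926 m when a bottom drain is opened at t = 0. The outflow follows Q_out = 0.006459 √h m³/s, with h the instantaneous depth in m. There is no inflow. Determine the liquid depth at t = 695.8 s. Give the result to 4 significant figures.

With no inflow, A dh/dt = −0.006459 √h.
Separate and integrate: 2(√h − √h₀) = −(0.006459/A) t.
√h = √1.926 − 0.006459·695.8/(2·3.907) = 1.38780 − 0.575144 = 0.812660.
h = 0.812660² = 0.660417 m.

0.6604 m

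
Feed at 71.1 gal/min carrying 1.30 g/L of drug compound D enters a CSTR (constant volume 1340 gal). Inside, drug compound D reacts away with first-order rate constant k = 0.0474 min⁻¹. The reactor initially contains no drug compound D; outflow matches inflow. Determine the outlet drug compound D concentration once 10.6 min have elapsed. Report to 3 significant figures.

0.450 g/L

Accumulation = in − out − consumed: V dC/dt = Q C_in − Q C − k V C.
dC/dt = (Q/V) C_in − (Q/V + k) C; effective rate a = Q/V + k = 0.053060 + 0.0474 = 0.10046 min⁻¹.
C_ss = Q C_in/(Q + kV) = 0.68662 g/L; C(t) = C_ss + (C₀ − C_ss) e^(−a t).
C(10.6) = 0.68662 + (-0.68662)·e^(−0.10046·10.6) = 0.68662 + (-0.68662)·0.34477 = 0.44989 g/L.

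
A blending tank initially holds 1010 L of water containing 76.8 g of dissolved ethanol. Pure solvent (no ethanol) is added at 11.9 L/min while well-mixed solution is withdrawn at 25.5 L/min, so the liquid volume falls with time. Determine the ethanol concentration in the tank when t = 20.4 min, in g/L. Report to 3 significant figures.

0.0574 g/L

Let m(t) be the amount of ethanol. Volume: V(t) = V₀ + (Q_in − Q_out) t = 1010 − 13.600 t; V(20.4) = 732.56 L.
Solute balance: dm/dt = 0 − Q_out C = −Q_out m/V(t).
dm/m = −Q_out dt/(V₀ − 13.600 t); integrating gives ln(m/m₀) = −(Q_out/(Q_in−Q_out)) ln(V/V₀).
m = m₀ (V₀/V)^(Q_out/(Q_in−Q_out)) = 76.8 × (1010/732.56)^(-1.8750) = 42.057 g.
C = m/V = 42.057/732.56 = 0.057411 g/L.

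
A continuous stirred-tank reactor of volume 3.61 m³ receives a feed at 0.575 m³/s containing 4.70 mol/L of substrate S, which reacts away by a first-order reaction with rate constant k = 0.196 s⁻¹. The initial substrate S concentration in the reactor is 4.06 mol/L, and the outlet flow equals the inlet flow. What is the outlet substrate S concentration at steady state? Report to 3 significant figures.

2.11 mol/L

Species balance: V dC/dt = Q C_in − Q C − k V C.
Steady state (dC/dt = 0): C_ss = Q C_in/(Q + kV) = C_in/(1 + kV/Q).
C_ss = 0.575·4.70/(0.575 + 0.196·3.61) = 2.7025/1.2826 = 2.1071 mol/L.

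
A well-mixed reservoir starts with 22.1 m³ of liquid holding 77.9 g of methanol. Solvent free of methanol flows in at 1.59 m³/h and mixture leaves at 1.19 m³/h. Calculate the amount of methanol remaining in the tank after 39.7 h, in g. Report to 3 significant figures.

Total volume: dV/dt = Q_in − Q_out = 0.40000 m³/h, so V(t) = 22.1 + 0.40000 t and V(39.7) = 37.980 m³.
Species balance (pure solvent in): dm/dt = −Q_out · m/V(t).
dm/m = −Q_out dt/(V₀ + 0.40000 t); integrating gives ln(m/m₀) = −(Q_out/(Q_in−Q_out)) ln(V/V₀).
m = m₀ (V₀/V)^(Q_out/(Q_in−Q_out)) = 77.9 × (22.1/37.980)^(2.9750) = 15.557 g.

15.6 g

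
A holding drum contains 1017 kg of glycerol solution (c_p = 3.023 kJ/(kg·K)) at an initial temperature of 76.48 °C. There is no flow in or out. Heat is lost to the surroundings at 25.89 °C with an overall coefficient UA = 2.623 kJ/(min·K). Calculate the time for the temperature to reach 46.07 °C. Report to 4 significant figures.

Unsteady energy balance on the tank contents: M c_p dT/dt = −UA(T − T_amb).
τ = M c_p/UA = 1172.09 min; T_ss = T_amb = 25.8900 °C.
T(t) = T_ss + (T₀ − T_ss)e^(−t/τ); set T = 46.07:
t = −τ ln[(T − T_ss)/(T₀ − T_ss)] = −1172.09 · ln(0.398893) = 1077.22 min.

1077 min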